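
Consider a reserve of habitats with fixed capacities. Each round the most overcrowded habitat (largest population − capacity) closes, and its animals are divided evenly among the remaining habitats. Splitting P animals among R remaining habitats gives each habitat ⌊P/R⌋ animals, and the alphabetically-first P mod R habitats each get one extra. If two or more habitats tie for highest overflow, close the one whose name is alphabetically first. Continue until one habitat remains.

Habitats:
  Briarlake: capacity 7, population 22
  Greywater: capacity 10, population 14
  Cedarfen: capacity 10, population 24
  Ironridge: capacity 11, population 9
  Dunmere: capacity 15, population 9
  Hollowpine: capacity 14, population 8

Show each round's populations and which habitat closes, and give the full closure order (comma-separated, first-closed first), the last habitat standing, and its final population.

Closure order: Briarlake, Cedarfen, Greywater, Ironridge, Dunmere
Last habitat: Hollowpine with 86 animals

Round 1: Briarlake=22 Cedarfen=24 Dunmere=9 Greywater=14 Hollowpine=8 Ironridge=9 → close Briarlake (overflow 15)
  22÷5 = 4 each, +1 to first 2
Round 2: Cedarfen=29 Dunmere=14 Greywater=18 Hollowpine=12 Ironridge=13 → close Cedarfen (overflow 19)
  29÷4 = 7 each, +1 to first 1
Round 3: Dunmere=22 Greywater=25 Hollowpine=19 Ironridge=20 → close Greywater (overflow 15)
  25÷3 = 8 each, +1 to first 1
Round 4: Dunmere=31 Hollowpine=27 Ironridge=28 → close Ironridge (overflow 17)
  28÷2 = 14 each, +1 to first 0
Round 5: Dunmere=45 Hollowpine=41 → close Dunmere (overflow 30)
  45÷1 = 45 each, +1 to first 0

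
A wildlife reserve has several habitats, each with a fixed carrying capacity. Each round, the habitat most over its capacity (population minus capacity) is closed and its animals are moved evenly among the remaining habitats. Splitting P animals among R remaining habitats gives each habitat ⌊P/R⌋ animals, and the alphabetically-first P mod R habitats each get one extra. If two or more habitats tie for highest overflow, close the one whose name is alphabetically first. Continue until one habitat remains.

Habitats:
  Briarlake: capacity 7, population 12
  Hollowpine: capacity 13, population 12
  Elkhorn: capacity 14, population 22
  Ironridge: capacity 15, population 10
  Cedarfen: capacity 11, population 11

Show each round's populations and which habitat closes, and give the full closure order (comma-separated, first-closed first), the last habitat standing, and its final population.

Closure order: Elkhorn, Briarlake, Cedarfen, Hollowpine
Last habitat: Ironridge with 67 animals

Round 1: Briarlake=12 Cedarfen=11 Elkhorn=22 Hollowpine=12 Ironridge=10 → close Elkhorn (overflow 8)
  22÷4 = 5 each, +1 to first 2
Round 2: Briarlake=18 Cedarfen=17 Hollowpine=17 Ironridge=15 → close Briarlake (overflow 11)
  18÷3 = 6 each, +1 to first 0
Round 3: Cedarfen=23 Hollowpine=23 Ironridge=21 → close Cedarfen (overflow 12)
  23÷2 = 11 each, +1 to first 1
Round 4: Hollowpine=35 Ironridge=32 → close Hollowpine (overflow 22)
  35÷1 = 35 each, +1 to first 0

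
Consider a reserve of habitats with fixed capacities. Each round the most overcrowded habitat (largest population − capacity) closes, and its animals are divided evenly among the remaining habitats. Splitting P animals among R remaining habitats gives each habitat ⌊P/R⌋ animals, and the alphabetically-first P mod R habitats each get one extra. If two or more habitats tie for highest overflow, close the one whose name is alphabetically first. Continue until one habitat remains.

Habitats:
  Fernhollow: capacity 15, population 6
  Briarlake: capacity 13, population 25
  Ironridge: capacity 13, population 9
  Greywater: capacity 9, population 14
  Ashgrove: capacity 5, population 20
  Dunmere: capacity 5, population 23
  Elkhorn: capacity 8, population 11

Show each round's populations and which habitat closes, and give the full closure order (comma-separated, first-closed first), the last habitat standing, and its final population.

Round 1: Ashgrove=20 Briarlake=25 Dunmere=23 Elkhorn=11 Fernhollow=6 Greywater=14 Ironridge=9 → close Dunmere (overflow 18)
  23÷6 = 3 each, +1 to first 5
Round 2: Ashgrove=24 Briarlake=29 Elkhorn=15 Fernhollow=10 Greywater=18 Ironridge=12 → close Ashgrove (overflow 19)
  24÷5 = 4 each, +1 to first 4
Round 3: Briarlake=34 Elkhorn=20 Fernhollow=15 Greywater=23 Ironridge=16 → close Briarlake (overflow 21)
  34÷4 = 8 each, +1 to first 2
Round 4: Elkhorn=29 Fernhollow=24 Greywater=31 Ironridge=24 → close Greywater (overflow 22)
  31÷3 = 10 each, +1 to first 1
Round 5: Elkhorn=40 Fernhollow=34 Ironridge=34 → close Elkhorn (overflow 32)
  40÷2 = 20 each, +1 to first 0
Round 6: Fernhollow=54 Ironridge=54 → close Ironridge (overflow 41)
  54÷1 = 54 each, +1 to first 0

Closure order: Dunmere, Ashgrove, Briarlake, Greywater, Elkhorn, Ironridge
Last habitat: Fernhollow with 108 animals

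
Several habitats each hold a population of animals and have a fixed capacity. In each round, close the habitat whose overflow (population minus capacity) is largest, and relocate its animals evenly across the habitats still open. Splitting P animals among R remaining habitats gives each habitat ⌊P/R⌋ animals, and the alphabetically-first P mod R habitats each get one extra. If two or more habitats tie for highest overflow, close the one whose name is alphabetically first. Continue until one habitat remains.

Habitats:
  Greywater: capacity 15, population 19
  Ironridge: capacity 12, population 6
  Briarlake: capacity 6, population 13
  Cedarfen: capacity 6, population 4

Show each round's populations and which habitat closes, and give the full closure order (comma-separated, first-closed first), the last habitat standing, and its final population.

Closure order: Briarlake, Greywater, Cedarfen
Last habitat: Ironridge with 42 animals

Round 1: Briarlake=13 Cedarfen=4 Greywater=19 Ironridge=6 → close Briarlake (overflow 7)
  13÷3 = 4 each, +1 to first 1
Round 2: Cedarfen=9 Greywater=23 Ironridge=10 → close Greywater (overflow 8)
  23÷2 = 11 each, +1 to first 1
Round 3: Cedarfen=21 Ironridge=21 → close Cedarfen (overflow 15)
  21÷1 = 21 each, +1 to first 0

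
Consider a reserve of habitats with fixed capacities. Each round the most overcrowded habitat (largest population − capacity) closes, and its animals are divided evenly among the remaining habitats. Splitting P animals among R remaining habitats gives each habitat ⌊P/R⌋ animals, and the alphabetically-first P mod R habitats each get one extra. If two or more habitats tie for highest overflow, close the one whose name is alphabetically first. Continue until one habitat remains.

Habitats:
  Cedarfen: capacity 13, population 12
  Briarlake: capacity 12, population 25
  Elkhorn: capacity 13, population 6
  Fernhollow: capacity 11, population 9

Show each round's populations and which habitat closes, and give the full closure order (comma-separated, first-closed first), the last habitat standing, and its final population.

Round 1: Briarlake=25 Cedarfen=12 Elkhorn=6 Fernhollow=9 → close Briarlake (overflow 13)
  25÷3 = 8 each, +1 to first 1
Round 2: Cedarfen=21 Elkhorn=14 Fernhollow=17 → close Cedarfen (overflow 8)
  21÷2 = 10 each, +1 to first 1
Round 3: Elkhorn=25 Fernhollow=27 → close Fernhollow (overflow 16)
  27÷1 = 27 each, +1 to first 0

Closure order: Briarlake, Cedarfen, Fernhollow
Last habitat: Elkhorn with 52 animals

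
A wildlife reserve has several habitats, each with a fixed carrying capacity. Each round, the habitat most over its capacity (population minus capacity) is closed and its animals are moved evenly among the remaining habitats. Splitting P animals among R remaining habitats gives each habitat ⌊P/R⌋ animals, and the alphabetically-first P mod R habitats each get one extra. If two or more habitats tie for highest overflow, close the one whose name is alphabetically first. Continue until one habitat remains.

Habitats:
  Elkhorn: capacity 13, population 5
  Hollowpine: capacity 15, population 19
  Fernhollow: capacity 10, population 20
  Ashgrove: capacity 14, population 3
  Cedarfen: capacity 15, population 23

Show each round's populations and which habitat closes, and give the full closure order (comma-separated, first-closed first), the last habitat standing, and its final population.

Closure order: Fernhollow, Cedarfen, Hollowpine, Elkhorn
Last habitat: Ashgrove with 70 animals

Round 1: Ashgrove=3 Cedarfen=23 Elkhorn=5 Fernhollow=20 Hollowpine=19 → close Fernhollow (overflow 10)
  20÷4 = 5 each, +1 to first 0
Round 2: Ashgrove=8 Cedarfen=28 Elkhorn=10 Hollowpine=24 → close Cedarfen (overflow 13)
  28÷3 = 9 each, +1 to first 1
Round 3: Ashgrove=18 Elkhorn=19 Hollowpine=33 → close Hollowpine (overflow 18)
  33÷2 = 16 each, +1 to first 1
Round 4: Ashgrove=35 Elkhorn=35 → close Elkhorn (overflow 22)
  35÷1 = 35 each, +1 to first 0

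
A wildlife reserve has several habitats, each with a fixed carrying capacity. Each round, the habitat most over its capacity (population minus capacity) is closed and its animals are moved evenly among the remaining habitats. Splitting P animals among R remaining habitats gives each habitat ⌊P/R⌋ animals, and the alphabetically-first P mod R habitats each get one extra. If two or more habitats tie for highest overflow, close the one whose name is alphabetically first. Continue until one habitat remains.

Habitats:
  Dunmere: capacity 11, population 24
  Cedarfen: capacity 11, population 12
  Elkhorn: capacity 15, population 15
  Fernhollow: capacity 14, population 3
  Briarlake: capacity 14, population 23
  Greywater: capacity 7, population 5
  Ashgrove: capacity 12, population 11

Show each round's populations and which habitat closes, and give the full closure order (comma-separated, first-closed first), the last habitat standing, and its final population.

Closure order: Dunmere, Briarlake, Cedarfen, Ashgrove, Elkhorn, Greywater
Last habitat: Fernhollow with 93 animals

Round 1: Ashgrove=11 Briarlake=23 Cedarfen=12 Dunmere=24 Elkhorn=15 Fernhollow=3 Greywater=5 → close Dunmere (overflow 13)
  24÷6 = 4 each, +1 to first 0
Round 2: Ashgrove=15 Briarlake=27 Cedarfen=16 Elkhorn=19 Fernhollow=7 Greywater=9 → close Briarlake (overflow 13)
  27÷5 = 5 each, +1 to first 2
Round 3: Ashgrove=21 Cedarfen=22 Elkhorn=24 Fernhollow=12 Greywater=14 → close Cedarfen (overflow 11)
  22÷4 = 5 each, +1 to first 2
Round 4: Ashgrove=27 Elkhorn=30 Fernhollow=17 Greywater=19 → close Ashgrove (overflow 15)
  27÷3 = 9 each, +1 to first 0
Round 5: Elkhorn=39 Fernhollow=26 Greywater=28 → close Elkhorn (overflow 24)
  39÷2 = 19 each, +1 to first 1
Round 6: Fernhollow=46 Greywater=47 → close Greywater (overflow 40)
  47÷1 = 47 each, +1 to first 0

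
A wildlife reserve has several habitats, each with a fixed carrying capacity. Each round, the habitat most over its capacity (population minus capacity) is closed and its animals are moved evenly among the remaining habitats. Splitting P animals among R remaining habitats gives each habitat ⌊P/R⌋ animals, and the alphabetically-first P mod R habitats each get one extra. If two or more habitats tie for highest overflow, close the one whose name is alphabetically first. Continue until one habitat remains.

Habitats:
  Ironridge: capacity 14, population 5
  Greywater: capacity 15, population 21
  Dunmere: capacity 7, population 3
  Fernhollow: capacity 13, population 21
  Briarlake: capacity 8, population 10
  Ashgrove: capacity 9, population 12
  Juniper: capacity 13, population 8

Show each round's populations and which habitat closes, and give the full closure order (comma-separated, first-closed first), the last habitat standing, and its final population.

Round 1: Ashgrove=12 Briarlake=10 Dunmere=3 Fernhollow=21 Greywater=21 Ironridge=5 Juniper=8 → close Fernhollow (overflow 8)
  21÷6 = 3 each, +1 to first 3
Round 2: Ashgrove=16 Briarlake=14 Dunmere=7 Greywater=24 Ironridge=8 Juniper=11 → close Greywater (overflow 9)
  24÷5 = 4 each, +1 to first 4
Round 3: Ashgrove=21 Briarlake=19 Dunmere=12 Ironridge=13 Juniper=15 → close Ashgrove (overflow 12)
  21÷4 = 5 each, +1 to first 1
Round 4: Briarlake=25 Dunmere=17 Ironridge=18 Juniper=20 → close Briarlake (overflow 17)
  25÷3 = 8 each, +1 to first 1
Round 5: Dunmere=26 Ironridge=26 Juniper=28 → close Dunmere (overflow 19)
  26÷2 = 13 each, +1 to first 0
Round 6: Ironridge=39 Juniper=41 → close Juniper (overflow 28)
  41÷1 = 41 each, +1 to first 0

Closure order: Fernhollow, Greywater, Ashgrove, Briarlake, Dunmere, Juniper
Last habitat: Ironridge with 80 animals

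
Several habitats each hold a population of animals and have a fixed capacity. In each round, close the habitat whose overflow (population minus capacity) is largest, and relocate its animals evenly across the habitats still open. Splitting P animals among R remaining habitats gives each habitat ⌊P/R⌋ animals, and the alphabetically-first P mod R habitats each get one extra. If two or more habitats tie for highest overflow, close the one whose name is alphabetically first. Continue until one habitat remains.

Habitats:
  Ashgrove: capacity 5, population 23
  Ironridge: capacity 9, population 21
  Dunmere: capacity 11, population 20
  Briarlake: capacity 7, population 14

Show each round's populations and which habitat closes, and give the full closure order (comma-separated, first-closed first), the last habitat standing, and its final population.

Closure order: Ashgrove, Ironridge, Dunmere
Last habitat: Briarlake with 78 animals

Round 1: Ashgrove=23 Briarlake=14 Dunmere=20 Ironridge=21 → close Ashgrove (overflow 18)
  23÷3 = 7 each, +1 to first 2
Round 2: Briarlake=22 Dunmere=28 Ironridge=28 → close Ironridge (overflow 19)
  28÷2 = 14 each, +1 to first 0
Round 3: Briarlake=36 Dunmere=42 → close Dunmere (overflow 31)
  42÷1 = 42 each, +1 to first 0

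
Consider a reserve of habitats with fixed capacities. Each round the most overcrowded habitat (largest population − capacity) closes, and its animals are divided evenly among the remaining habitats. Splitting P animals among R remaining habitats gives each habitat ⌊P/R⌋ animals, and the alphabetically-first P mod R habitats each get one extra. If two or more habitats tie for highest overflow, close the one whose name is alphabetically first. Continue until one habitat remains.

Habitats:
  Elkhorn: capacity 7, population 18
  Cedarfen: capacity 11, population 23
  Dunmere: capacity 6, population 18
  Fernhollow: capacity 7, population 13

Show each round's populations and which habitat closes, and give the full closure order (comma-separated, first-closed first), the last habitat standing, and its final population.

Round 1: Cedarfen=23 Dunmere=18 Elkhorn=18 Fernhollow=13 → close Cedarfen (overflow 12)
  23÷3 = 7 each, +1 to first 2
Round 2: Dunmere=26 Elkhorn=26 Fernhollow=20 → close Dunmere (overflow 20)
  26÷2 = 13 each, +1 to first 0
Round 3: Elkhorn=39 Fernhollow=33 → close Elkhorn (overflow 32)
  39÷1 = 39 each, +1 to first 0

Closure order: Cedarfen, Dunmere, Elkhorn
Last habitat: Fernhollow with 72 animals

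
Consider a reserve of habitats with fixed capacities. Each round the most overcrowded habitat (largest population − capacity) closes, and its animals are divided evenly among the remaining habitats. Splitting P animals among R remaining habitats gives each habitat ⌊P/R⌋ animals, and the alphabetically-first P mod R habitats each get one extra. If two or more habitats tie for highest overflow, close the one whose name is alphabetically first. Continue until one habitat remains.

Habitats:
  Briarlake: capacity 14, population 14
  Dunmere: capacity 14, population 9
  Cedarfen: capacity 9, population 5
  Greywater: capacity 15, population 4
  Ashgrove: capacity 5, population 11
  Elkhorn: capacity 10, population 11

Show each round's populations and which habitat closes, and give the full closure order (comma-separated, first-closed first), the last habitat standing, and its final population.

Round 1: Ashgrove=11 Briarlake=14 Cedarfen=5 Dunmere=9 Elkhorn=11 Greywater=4 → close Ashgrove (overflow 6)
  11÷5 = 2 each, +1 to first 1
Round 2: Briarlake=17 Cedarfen=7 Dunmere=11 Elkhorn=13 Greywater=6 → close Briarlake (overflow 3)
  17÷4 = 4 each, +1 to first 1
Round 3: Cedarfen=12 Dunmere=15 Elkhorn=17 Greywater=10 → close Elkhorn (overflow 7)
  17÷3 = 5 each, +1 to first 2
Round 4: Cedarfen=18 Dunmere=21 Greywater=15 → close Cedarfen (overflow 9)
  18÷2 = 9 each, +1 to first 0
Round 5: Dunmere=30 Greywater=24 → close Dunmere (overflow 16)
  30÷1 = 30 each, +1 to first 0

Closure order: Ashgrove, Briarlake, Elkhorn, Cedarfen, Dunmere
Last habitat: Greywater with 54 animals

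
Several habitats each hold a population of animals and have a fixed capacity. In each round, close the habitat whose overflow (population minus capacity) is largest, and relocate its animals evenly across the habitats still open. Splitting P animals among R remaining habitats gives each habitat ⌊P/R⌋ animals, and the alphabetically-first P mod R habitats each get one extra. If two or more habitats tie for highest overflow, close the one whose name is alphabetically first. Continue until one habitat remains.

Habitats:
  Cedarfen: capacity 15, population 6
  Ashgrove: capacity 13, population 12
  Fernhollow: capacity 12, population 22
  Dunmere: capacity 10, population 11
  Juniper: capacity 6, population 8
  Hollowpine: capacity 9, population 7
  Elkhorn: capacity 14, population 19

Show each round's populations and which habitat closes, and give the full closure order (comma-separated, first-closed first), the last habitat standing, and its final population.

Round 1: Ashgrove=12 Cedarfen=6 Dunmere=11 Elkhorn=19 Fernhollow=22 Hollowpine=7 Juniper=8 → close Fernhollow (overflow 10)
  22÷6 = 3 each, +1 to first 4
Round 2: Ashgrove=16 Cedarfen=10 Dunmere=15 Elkhorn=23 Hollowpine=10 Juniper=11 → close Elkhorn (overflow 9)
  23÷5 = 4 each, +1 to first 3
Round 3: Ashgrove=21 Cedarfen=15 Dunmere=20 Hollowpine=14 Juniper=15 → close Dunmere (overflow 10)
  20÷4 = 5 each, +1 to first 0
Round 4: Ashgrove=26 Cedarfen=20 Hollowpine=19 Juniper=20 → close Juniper (overflow 14)
  20÷3 = 6 each, +1 to first 2
Round 5: Ashgrove=33 Cedarfen=27 Hollowpine=25 → close Ashgrove (overflow 20)
  33÷2 = 16 each, +1 to first 1
Round 6: Cedarfen=44 Hollowpine=41 → close Hollowpine (overflow 32)
  41÷1 = 41 each, +1 to first 0

Closure order: Fernhollow, Elkhorn, Dunmere, Juniper, Ashgrove, Hollowpine
Last habitat: Cedarfen with 85 animals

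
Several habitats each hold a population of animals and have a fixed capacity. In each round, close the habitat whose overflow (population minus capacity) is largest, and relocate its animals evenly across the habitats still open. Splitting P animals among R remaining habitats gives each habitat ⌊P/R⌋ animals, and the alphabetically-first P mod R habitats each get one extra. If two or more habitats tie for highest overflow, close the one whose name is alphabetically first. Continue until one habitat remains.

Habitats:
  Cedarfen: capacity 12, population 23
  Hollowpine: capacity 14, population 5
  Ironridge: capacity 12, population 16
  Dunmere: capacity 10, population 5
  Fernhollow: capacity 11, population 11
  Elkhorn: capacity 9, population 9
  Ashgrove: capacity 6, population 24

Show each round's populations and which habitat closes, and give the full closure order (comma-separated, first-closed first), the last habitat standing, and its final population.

Round 1: Ashgrove=24 Cedarfen=23 Dunmere=5 Elkhorn=9 Fernhollow=11 Hollowpine=5 Ironridge=16 → close Ashgrove (overflow 18)
  24÷6 = 4 each, +1 to first 0
Round 2: Cedarfen=27 Dunmere=9 Elkhorn=13 Fernhollow=15 Hollowpine=9 Ironridge=20 → close Cedarfen (overflow 15)
  27÷5 = 5 each, +1 to first 2
Round 3: Dunmere=15 Elkhorn=19 Fernhollow=20 Hollowpine=14 Ironridge=25 → close Ironridge (overflow 13)
  25÷4 = 6 each, +1 to first 1
Round 4: Dunmere=22 Elkhorn=25 Fernhollow=26 Hollowpine=20 → close Elkhorn (overflow 16)
  25÷3 = 8 each, +1 to first 1
Round 5: Dunmere=31 Fernhollow=34 Hollowpine=28 → close Fernhollow (overflow 23)
  34÷2 = 17 each, +1 to first 0
Round 6: Dunmere=48 Hollowpine=45 → close Dunmere (overflow 38)
  48÷1 = 48 each, +1 to first 0

Closure order: Ashgrove, Cedarfen, Ironridge, Elkhorn, Fernhollow, Dunmere
Last habitat: Hollowpine with 93 animals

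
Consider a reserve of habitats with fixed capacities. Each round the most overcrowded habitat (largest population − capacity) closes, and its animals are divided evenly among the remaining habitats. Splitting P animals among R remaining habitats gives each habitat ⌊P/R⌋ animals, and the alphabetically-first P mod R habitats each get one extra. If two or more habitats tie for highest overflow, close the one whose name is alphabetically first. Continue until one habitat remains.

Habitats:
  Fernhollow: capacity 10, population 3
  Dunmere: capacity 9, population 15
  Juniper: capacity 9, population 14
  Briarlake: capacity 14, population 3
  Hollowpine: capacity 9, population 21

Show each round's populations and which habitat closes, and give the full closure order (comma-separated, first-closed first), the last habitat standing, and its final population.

Closure order: Hollowpine, Dunmere, Juniper, Fernhollow
Last habitat: Briarlake with 56 animals

Round 1: Briarlake=3 Dunmere=15 Fernhollow=3 Hollowpine=21 Juniper=14 → close Hollowpine (overflow 12)
  21÷4 = 5 each, +1 to first 1
Round 2: Briarlake=9 Dunmere=20 Fernhollow=8 Juniper=19 → close Dunmere (overflow 11)
  20÷3 = 6 each, +1 to first 2
Round 3: Briarlake=16 Fernhollow=15 Juniper=25 → close Juniper (overflow 16)
  25÷2 = 12 each, +1 to first 1
Round 4: Briarlake=29 Fernhollow=27 → close Fernhollow (overflow 17)
  27÷1 = 27 each, +1 to first 0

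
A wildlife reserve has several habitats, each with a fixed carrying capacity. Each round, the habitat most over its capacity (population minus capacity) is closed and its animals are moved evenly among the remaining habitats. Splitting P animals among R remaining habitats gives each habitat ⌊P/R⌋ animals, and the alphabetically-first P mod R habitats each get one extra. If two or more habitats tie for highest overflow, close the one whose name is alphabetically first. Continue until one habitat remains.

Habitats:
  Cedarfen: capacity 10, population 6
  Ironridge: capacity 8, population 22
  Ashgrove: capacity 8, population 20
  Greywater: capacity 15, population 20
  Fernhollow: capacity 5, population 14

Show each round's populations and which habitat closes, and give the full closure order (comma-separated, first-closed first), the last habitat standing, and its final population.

Closure order: Ironridge, Ashgrove, Fernhollow, Greywater
Last habitat: Cedarfen with 82 animals

Round 1: Ashgrove=20 Cedarfen=6 Fernhollow=14 Greywater=20 Ironridge=22 → close Ironridge (overflow 14)
  22÷4 = 5 each, +1 to first 2
Round 2: Ashgrove=26 Cedarfen=12 Fernhollow=19 Greywater=25 → close Ashgrove (overflow 18)
  26÷3 = 8 each, +1 to first 2
Round 3: Cedarfen=21 Fernhollow=28 Greywater=33 → close Fernhollow (overflow 23)
  28÷2 = 14 each, +1 to first 0
Round 4: Cedarfen=35 Greywater=47 → close Greywater (overflow 32)
  47÷1 = 47 each, +1 to first 0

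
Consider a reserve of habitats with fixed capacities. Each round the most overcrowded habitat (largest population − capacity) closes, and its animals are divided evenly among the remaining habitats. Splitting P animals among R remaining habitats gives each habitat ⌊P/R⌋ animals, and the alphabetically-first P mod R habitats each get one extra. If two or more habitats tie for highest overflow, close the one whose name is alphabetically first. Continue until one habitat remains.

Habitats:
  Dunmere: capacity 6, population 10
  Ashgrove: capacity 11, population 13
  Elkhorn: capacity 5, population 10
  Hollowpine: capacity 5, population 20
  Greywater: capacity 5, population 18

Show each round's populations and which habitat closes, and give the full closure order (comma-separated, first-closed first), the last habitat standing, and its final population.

Closure order: Hollowpine, Greywater, Dunmere, Elkhorn
Last habitat: Ashgrove with 71 animals

Round 1: Ashgrove=13 Dunmere=10 Elkhorn=10 Greywater=18 Hollowpine=20 → close Hollowpine (overflow 15)
  20÷4 = 5 each, +1 to first 0
Round 2: Ashgrove=18 Dunmere=15 Elkhorn=15 Greywater=23 → close Greywater (overflow 18)
  23÷3 = 7 each, +1 to first 2
Round 3: Ashgrove=26 Dunmere=23 Elkhorn=22 → close Dunmere (overflow 17)
  23÷2 = 11 each, +1 to first 1
Round 4: Ashgrove=38 Elkhorn=33 → close Elkhorn (overflow 28)
  33÷1 = 33 each, +1 to first 0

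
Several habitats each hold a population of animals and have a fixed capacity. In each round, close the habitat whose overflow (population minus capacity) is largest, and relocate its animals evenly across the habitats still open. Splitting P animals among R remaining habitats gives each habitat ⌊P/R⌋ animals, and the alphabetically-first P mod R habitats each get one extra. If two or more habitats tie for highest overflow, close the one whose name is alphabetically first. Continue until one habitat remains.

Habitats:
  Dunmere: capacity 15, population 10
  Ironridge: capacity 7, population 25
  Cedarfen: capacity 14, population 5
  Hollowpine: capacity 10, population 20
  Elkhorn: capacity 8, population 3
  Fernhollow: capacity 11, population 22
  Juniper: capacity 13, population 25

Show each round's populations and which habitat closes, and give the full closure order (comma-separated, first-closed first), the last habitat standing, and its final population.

Closure order: Ironridge, Juniper, Fernhollow, Hollowpine, Dunmere, Elkhorn
Last habitat: Cedarfen with 110 animals

Round 1: Cedarfen=5 Dunmere=10 Elkhorn=3 Fernhollow=22 Hollowpine=20 Ironridge=25 Juniper=25 → close Ironridge (overflow 18)
  25÷6 = 4 each, +1 to first 1
Round 2: Cedarfen=10 Dunmere=14 Elkhorn=7 Fernhollow=26 Hollowpine=24 Juniper=29 → close Juniper (overflow 16)
  29÷5 = 5 each, +1 to first 4
Round 3: Cedarfen=16 Dunmere=20 Elkhorn=13 Fernhollow=32 Hollowpine=29 → close Fernhollow (overflow 21)
  32÷4 = 8 each, +1 to first 0
Round 4: Cedarfen=24 Dunmere=28 Elkhorn=21 Hollowpine=37 → close Hollowpine (overflow 27)
  37÷3 = 12 each, +1 to first 1
Round 5: Cedarfen=37 Dunmere=40 Elkhorn=33 → close Dunmere (overflow 25)
  40÷2 = 20 each, +1 to first 0
Round 6: Cedarfen=57 Elkhorn=53 → close Elkhorn (overflow 45)
  53÷1 = 53 each, +1 to first 0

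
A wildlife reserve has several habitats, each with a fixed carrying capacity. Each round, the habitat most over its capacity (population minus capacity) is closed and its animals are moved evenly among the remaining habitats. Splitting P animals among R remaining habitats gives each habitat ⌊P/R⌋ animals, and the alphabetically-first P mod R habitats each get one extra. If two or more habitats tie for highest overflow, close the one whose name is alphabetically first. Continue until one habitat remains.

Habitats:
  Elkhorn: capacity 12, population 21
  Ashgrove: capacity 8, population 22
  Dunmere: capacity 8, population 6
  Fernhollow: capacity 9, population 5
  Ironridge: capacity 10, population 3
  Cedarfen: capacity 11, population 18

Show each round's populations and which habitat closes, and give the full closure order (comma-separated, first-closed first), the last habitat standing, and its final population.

Round 1: Ashgrove=22 Cedarfen=18 Dunmere=6 Elkhorn=21 Fernhollow=5 Ironridge=3 → close Ashgrove (overflow 14)
  22÷5 = 4 each, +1 to first 2
Round 2: Cedarfen=23 Dunmere=11 Elkhorn=25 Fernhollow=9 Ironridge=7 → close Elkhorn (overflow 13)
  25÷4 = 6 each, +1 to first 1
Round 3: Cedarfen=30 Dunmere=17 Fernhollow=15 Ironridge=13 → close Cedarfen (overflow 19)
  30÷3 = 10 each, +1 to first 0
Round 4: Dunmere=27 Fernhollow=25 Ironridge=23 → close Dunmere (overflow 19)
  27÷2 = 13 each, +1 to first 1
Round 5: Fernhollow=39 Ironridge=36 → close Fernhollow (overflow 30)
  39÷1 = 39 each, +1 to first 0

Closure order: Ashgrove, Elkhorn, Cedarfen, Dunmere, Fernhollow
Last habitat: Ironridge with 75 animals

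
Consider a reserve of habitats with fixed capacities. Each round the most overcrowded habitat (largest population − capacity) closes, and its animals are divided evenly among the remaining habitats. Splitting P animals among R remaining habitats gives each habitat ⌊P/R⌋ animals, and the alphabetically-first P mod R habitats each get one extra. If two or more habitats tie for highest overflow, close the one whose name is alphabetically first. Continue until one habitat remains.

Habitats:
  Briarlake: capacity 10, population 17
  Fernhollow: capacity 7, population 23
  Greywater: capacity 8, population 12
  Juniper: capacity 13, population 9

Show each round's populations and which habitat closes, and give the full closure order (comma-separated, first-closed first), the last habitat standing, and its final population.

Closure order: Fernhollow, Briarlake, Greywater
Last habitat: Juniper with 61 animals

Round 1: Briarlake=17 Fernhollow=23 Greywater=12 Juniper=9 → close Fernhollow (overflow 16)
  23÷3 = 7 each, +1 to first 2
Round 2: Briarlake=25 Greywater=20 Juniper=16 → close Briarlake (overflow 15)
  25÷2 = 12 each, +1 to first 1
Round 3: Greywater=33 Juniper=28 → close Greywater (overflow 25)
  33÷1 = 33 each, +1 to first 0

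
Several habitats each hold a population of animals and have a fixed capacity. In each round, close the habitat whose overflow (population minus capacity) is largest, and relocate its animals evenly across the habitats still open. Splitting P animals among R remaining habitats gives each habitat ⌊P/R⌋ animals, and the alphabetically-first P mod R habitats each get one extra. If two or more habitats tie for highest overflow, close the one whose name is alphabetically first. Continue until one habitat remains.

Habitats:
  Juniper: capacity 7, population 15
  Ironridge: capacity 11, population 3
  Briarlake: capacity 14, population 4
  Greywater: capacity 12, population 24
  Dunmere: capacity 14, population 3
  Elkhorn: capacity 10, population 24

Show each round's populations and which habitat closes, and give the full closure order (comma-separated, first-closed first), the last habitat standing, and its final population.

Round 1: Briarlake=4 Dunmere=3 Elkhorn=24 Greywater=24 Ironridge=3 Juniper=15 → close Elkhorn (overflow 14)
  24÷5 = 4 each, +1 to first 4
Round 2: Briarlake=9 Dunmere=8 Greywater=29 Ironridge=8 Juniper=19 → close Greywater (overflow 17)
  29÷4 = 7 each, +1 to first 1
Round 3: Briarlake=17 Dunmere=15 Ironridge=15 Juniper=26 → close Juniper (overflow 19)
  26÷3 = 8 each, +1 to first 2
Round 4: Briarlake=26 Dunmere=24 Ironridge=23 → close Briarlake (overflow 12)
  26÷2 = 13 each, +1 to first 0
Round 5: Dunmere=37 Ironridge=36 → close Ironridge (overflow 25)
  36÷1 = 36 each, +1 to first 0

Closure order: Elkhorn, Greywater, Juniper, Briarlake, Ironridge
Last habitat: Dunmere with 73 animals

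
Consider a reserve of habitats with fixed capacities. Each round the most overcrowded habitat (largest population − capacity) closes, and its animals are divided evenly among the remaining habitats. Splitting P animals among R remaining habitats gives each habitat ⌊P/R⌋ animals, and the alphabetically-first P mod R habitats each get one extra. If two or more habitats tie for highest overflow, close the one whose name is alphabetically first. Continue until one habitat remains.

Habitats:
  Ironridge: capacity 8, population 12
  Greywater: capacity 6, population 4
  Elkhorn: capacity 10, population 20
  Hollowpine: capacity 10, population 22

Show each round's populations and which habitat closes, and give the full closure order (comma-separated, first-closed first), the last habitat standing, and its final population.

Round 1: Elkhorn=20 Greywater=4 Hollowpine=22 Ironridge=12 → close Hollowpine (overflow 12)
  22÷3 = 7 each, +1 to first 1
Round 2: Elkhorn=28 Greywater=11 Ironridge=19 → close Elkhorn (overflow 18)
  28÷2 = 14 each, +1 to first 0
Round 3: Greywater=25 Ironridge=33 → close Ironridge (overflow 25)
  33÷1 = 33 each, +1 to first 0

Closure order: Hollowpine, Elkhorn, Ironridge
Last habitat: Greywater with 58 animals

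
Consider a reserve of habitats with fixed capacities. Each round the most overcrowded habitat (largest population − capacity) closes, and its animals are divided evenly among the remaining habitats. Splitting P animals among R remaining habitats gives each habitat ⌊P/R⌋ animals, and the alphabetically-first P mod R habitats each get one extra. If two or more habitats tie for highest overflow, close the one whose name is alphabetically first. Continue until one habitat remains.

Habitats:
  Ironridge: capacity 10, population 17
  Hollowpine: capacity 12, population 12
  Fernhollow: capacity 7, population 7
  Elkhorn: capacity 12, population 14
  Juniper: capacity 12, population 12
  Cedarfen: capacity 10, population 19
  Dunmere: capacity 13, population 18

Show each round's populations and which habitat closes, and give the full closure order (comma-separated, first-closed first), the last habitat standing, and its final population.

Round 1: Cedarfen=19 Dunmere=18 Elkhorn=14 Fernhollow=7 Hollowpine=12 Ironridge=17 Juniper=12 → close Cedarfen (overflow 9)
  19÷6 = 3 each, +1 to first 1
Round 2: Dunmere=22 Elkhorn=17 Fernhollow=10 Hollowpine=15 Ironridge=20 Juniper=15 → close Ironridge (overflow 10)
  20÷5 = 4 each, +1 to first 0
Round 3: Dunmere=26 Elkhorn=21 Fernhollow=14 Hollowpine=19 Juniper=19 → close Dunmere (overflow 13)
  26÷4 = 6 each, +1 to first 2
Round 4: Elkhorn=28 Fernhollow=21 Hollowpine=25 Juniper=25 → close Elkhorn (overflow 16)
  28÷3 = 9 each, +1 to first 1
Round 5: Fernhollow=31 Hollowpine=34 Juniper=34 → close Fernhollow (overflow 24)
  31÷2 = 15 each, +1 to first 1
Round 6: Hollowpine=50 Juniper=49 → close Hollowpine (overflow 38)
  50÷1 = 50 each, +1 to first 0

Closure order: Cedarfen, Ironridge, Dunmere, Elkhorn, Fernhollow, Hollowpine
Last habitat: Juniper with 99 animals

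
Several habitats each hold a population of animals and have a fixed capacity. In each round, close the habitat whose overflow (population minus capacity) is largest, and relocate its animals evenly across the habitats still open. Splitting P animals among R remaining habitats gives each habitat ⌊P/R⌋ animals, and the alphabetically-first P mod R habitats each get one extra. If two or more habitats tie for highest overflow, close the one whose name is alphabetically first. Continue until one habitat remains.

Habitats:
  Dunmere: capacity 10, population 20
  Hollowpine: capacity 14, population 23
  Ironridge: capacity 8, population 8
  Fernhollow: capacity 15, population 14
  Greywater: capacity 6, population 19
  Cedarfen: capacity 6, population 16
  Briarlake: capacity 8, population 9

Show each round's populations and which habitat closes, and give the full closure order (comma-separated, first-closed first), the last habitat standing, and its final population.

Round 1: Briarlake=9 Cedarfen=16 Dunmere=20 Fernhollow=14 Greywater=19 Hollowpine=23 Ironridge=8 → close Greywater (overflow 13)
  19÷6 = 3 each, +1 to first 1
Round 2: Briarlake=13 Cedarfen=19 Dunmere=23 Fernhollow=17 Hollowpine=26 Ironridge=11 → close Cedarfen (overflow 13)
  19÷5 = 3 each, +1 to first 4
Round 3: Briarlake=17 Dunmere=27 Fernhollow=21 Hollowpine=30 Ironridge=14 → close Dunmere (overflow 17)
  27÷4 = 6 each, +1 to first 3
Round 4: Briarlake=24 Fernhollow=28 Hollowpine=37 Ironridge=20 → close Hollowpine (overflow 23)
  37÷3 = 12 each, +1 to first 1
Round 5: Briarlake=37 Fernhollow=40 Ironridge=32 → close Briarlake (overflow 29)
  37÷2 = 18 each, +1 to first 1
Round 6: Fernhollow=59 Ironridge=50 → close Fernhollow (overflow 44)
  59÷1 = 59 each, +1 to first 0

Closure order: Greywater, Cedarfen, Dunmere, Hollowpine, Briarlake, Fernhollow
Last habitat: Ironridge with 109 animals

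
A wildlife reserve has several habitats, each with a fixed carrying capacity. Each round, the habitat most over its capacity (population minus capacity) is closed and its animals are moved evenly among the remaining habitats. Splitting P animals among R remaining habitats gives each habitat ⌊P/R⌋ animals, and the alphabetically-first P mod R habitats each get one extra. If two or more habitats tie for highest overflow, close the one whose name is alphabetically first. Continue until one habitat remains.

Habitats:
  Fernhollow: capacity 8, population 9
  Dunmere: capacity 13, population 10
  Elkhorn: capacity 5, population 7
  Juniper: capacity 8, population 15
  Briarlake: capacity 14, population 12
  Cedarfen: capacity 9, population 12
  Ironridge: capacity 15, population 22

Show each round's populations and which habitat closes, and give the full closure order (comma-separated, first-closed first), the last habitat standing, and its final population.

Round 1: Briarlake=12 Cedarfen=12 Dunmere=10 Elkhorn=7 Fernhollow=9 Ironridge=22 Juniper=15 → close Ironridge (overflow 7)
  22÷6 = 3 each, +1 to first 4
Round 2: Briarlake=16 Cedarfen=16 Dunmere=14 Elkhorn=11 Fernhollow=12 Juniper=18 → close Juniper (overflow 10)
  18÷5 = 3 each, +1 to first 3
Round 3: Briarlake=20 Cedarfen=20 Dunmere=18 Elkhorn=14 Fernhollow=15 → close Cedarfen (overflow 11)
  20÷4 = 5 each, +1 to first 0
Round 4: Briarlake=25 Dunmere=23 Elkhorn=19 Fernhollow=20 → close Elkhorn (overflow 14)
  19÷3 = 6 each, +1 to first 1
Round 5: Briarlake=32 Dunmere=29 Fernhollow=26 → close Briarlake (overflow 18)
  32÷2 = 16 each, +1 to first 0
Round 6: Dunmere=45 Fernhollow=42 → close Fernhollow (overflow 34)
  42÷1 = 42 each, +1 to first 0

Closure order: Ironridge, Juniper, Cedarfen, Elkhorn, Briarlake, Fernhollow
Last habitat: Dunmere with 87 animals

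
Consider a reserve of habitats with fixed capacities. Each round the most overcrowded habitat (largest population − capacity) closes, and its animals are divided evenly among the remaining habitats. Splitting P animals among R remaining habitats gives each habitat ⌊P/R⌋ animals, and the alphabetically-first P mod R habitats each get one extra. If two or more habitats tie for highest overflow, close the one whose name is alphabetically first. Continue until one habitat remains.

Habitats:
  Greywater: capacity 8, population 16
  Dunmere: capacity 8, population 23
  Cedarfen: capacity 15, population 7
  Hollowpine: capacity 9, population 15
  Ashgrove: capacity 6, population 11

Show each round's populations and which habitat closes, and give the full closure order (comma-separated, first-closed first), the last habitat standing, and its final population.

Round 1: Ashgrove=11 Cedarfen=7 Dunmere=23 Greywater=16 Hollowpine=15 → close Dunmere (overflow 15)
  23÷4 = 5 each, +1 to first 3
Round 2: Ashgrove=17 Cedarfen=13 Greywater=22 Hollowpine=20 → close Greywater (overflow 14)
  22÷3 = 7 each, +1 to first 1
Round 3: Ashgrove=25 Cedarfen=20 Hollowpine=27 → close Ashgrove (overflow 19)
  25÷2 = 12 each, +1 to first 1
Round 4: Cedarfen=33 Hollowpine=39 → close Hollowpine (overflow 30)
  39÷1 = 39 each, +1 to first 0

Closure order: Dunmere, Greywater, Ashgrove, Hollowpine
Last habitat: Cedarfen with 72 animals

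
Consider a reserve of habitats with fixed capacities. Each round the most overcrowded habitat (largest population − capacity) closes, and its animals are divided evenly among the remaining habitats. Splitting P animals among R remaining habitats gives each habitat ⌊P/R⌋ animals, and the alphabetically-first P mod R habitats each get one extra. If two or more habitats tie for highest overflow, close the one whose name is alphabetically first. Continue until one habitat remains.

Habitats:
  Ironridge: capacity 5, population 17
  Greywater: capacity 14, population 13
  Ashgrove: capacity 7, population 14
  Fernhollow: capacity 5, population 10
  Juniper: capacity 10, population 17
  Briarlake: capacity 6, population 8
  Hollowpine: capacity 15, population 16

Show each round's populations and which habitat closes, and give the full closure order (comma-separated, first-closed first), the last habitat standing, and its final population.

Round 1: Ashgrove=14 Briarlake=8 Fernhollow=10 Greywater=13 Hollowpine=16 Ironridge=17 Juniper=17 → close Ironridge (overflow 12)
  17÷6 = 2 each, +1 to first 5
Round 2: Ashgrove=17 Briarlake=11 Fernhollow=13 Greywater=16 Hollowpine=19 Juniper=19 → close Ashgrove (overflow 10)
  17÷5 = 3 each, +1 to first 2
Round 3: Briarlake=15 Fernhollow=17 Greywater=19 Hollowpine=22 Juniper=22 → close Fernhollow (overflow 12)
  17÷4 = 4 each, +1 to first 1
Round 4: Briarlake=20 Greywater=23 Hollowpine=26 Juniper=26 → close Juniper (overflow 16)
  26÷3 = 8 each, +1 to first 2
Round 5: Briarlake=29 Greywater=32 Hollowpine=34 → close Briarlake (overflow 23)
  29÷2 = 14 each, +1 to first 1
Round 6: Greywater=47 Hollowpine=48 → close Greywater (overflow 33)
  47÷1 = 47 each, +1 to first 0

Closure order: Ironridge, Ashgrove, Fernhollow, Juniper, Briarlake, Greywater
Last habitat: Hollowpine with 95 animals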